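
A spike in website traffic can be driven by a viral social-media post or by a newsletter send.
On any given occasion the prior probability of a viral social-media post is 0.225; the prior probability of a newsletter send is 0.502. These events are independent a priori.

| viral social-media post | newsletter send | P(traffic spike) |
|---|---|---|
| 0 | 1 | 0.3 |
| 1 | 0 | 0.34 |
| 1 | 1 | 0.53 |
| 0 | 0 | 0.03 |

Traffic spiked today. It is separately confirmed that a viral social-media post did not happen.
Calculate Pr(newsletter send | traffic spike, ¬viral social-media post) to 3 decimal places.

Pr(newsletter send | traffic spike, ¬viral social-media post) ≈ 0.910

P(traffic spike | ¬viral social-media post) = 0.03×0.498 + 0.3×0.502 = 0.014940 + 0.150600 = 0.165540
Of this, 0.150600 comes from 0.3×0.502 (the newsletter send=true cases).
So P(newsletter send | traffic spike, ¬viral social-media post) = 0.150600/0.165540 ≈ 0.910.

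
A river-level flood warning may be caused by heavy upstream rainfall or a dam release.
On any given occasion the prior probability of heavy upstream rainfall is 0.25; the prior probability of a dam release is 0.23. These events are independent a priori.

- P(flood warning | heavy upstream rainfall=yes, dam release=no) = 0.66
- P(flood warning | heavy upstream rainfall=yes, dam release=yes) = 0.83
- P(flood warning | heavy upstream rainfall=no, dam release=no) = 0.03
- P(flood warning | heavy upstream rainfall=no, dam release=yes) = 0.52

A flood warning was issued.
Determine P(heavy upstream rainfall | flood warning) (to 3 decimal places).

For the numerator, keep only heavy upstream rainfall=true terms: 0.127050 + 0.047725 = 0.174775
The normalizing constant is 0.03·0.75·0.77 + 0.52·0.75·0.23 + 0.66·0.25·0.77 + 0.83·0.25·0.23 = 0.281800
Posterior = 0.174775 / 0.281800 ≈ 0.620

P(heavy upstream rainfall | flood warning) ≈ 0.620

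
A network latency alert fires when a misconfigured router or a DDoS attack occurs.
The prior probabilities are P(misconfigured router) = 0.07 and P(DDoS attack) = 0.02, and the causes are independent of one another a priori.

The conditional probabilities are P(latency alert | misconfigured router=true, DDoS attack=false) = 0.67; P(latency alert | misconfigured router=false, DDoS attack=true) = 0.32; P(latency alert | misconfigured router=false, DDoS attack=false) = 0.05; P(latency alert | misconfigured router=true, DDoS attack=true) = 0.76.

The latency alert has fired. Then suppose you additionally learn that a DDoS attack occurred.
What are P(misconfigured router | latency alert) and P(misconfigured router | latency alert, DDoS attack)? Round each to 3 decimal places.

P(misconfigured router | latency alert) ≈ 0.477; P(misconfigured router | latency alert, DDoS attack) ≈ 0.152

Numerator (weight on configurations with misconfigured router): 0.045962 + 0.001064 = 0.047026
Normalizer over all consistent configurations: 0.05×0.93×0.98 + 0.32×0.93×0.02 + 0.67×0.07×0.98 + 0.76×0.07×0.02 = 0.098548
P(misconfigured router | latency alert) = 0.047026/0.098548 ≈ 0.477

With the extra evidence:
By total probability over both values of misconfigured router:
  P(latency alert | DDoS attack) = 0.32×0.93 + 0.76×0.07
        = 0.297600 + 0.053200 = 0.350800
The terms with misconfigured router present sum to 0.053200, so
  P(misconfigured router | latency alert, DDoS attack) = 0.053200 / 0.350800 ≈ 0.152
Conditioning on DDoS attack lowers the posterior on misconfigured router: the classic explaining-away effect in a common-effect structure.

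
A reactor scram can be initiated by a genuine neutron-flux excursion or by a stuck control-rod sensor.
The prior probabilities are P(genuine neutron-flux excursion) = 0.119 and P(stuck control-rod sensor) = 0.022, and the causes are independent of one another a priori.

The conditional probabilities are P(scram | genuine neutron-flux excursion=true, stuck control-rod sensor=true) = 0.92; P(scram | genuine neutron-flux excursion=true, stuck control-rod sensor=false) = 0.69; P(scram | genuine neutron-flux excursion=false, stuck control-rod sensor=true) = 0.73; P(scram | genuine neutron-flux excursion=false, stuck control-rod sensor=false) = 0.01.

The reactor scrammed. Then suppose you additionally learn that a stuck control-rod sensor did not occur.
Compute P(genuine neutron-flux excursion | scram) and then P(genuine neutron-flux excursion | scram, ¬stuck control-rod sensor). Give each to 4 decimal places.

P(genuine neutron-flux excursion | scram) ≈ 0.7842; P(genuine neutron-flux excursion | scram, ¬stuck control-rod sensor) ≈ 0.9031

P(scram) = 0.01·0.881·0.978 + 0.73·0.881·0.022 + 0.69·0.119·0.978 + 0.92·0.119·0.022 = 0.008616 + 0.014149 + 0.080304 + 0.002409 = 0.105478
Of this, 0.082713 comes from 0.080304 + 0.002409 (the genuine neutron-flux excursion=true cases).
P(genuine neutron-flux excursion | scram) = 0.082713 / 0.105478 ≈ 0.7842

With the extra evidence:
Numerator (weight on configurations with genuine neutron-flux excursion): 0.69*0.119 = 0.082110
Denominator P(scram | ¬stuck control-rod sensor): 0.01*0.881 + 0.69*0.119 = 0.090920
P(genuine neutron-flux excursion | scram, ¬stuck control-rod sensor) = 0.082110/0.090920 ≈ 0.9031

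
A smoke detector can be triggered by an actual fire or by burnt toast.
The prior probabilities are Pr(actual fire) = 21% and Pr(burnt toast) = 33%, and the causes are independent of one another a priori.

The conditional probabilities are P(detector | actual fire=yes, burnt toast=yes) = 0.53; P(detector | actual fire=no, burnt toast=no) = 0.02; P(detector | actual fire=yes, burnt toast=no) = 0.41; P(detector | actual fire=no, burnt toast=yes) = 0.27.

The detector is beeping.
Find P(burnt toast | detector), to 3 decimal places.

For the numerator, keep only burnt toast=true terms: 0.070389 + 0.036729 = 0.107118
Denominator P(detector): 0.02*0.79*0.67 + 0.27*0.79*0.33 + 0.41*0.21*0.67 + 0.53*0.21*0.33 = 0.175391
P(burnt toast | detector) = 0.107118/0.175391 ≈ 0.611

P(burnt toast | detector) ≈ 0.611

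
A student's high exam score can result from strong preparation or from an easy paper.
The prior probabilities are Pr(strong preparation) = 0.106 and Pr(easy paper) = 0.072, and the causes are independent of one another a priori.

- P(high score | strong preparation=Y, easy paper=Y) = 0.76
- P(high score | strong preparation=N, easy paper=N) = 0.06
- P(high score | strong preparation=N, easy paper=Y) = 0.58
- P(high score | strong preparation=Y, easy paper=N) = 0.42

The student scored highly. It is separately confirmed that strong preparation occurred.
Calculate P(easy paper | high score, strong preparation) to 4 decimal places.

P(easy paper | high score, strong preparation) ≈ 0.1231

Sum P(high score|·) weighted by the priors over both values of easy paper:
  P(high score | strong preparation) = 0.42×0.928 + 0.76×0.072
        = 0.389760 + 0.054720 = 0.444480
Configurations with easy paper contribute 0.054720, so
  P(easy paper | high score, strong preparation) = 0.054720 / 0.444480 ≈ 0.1231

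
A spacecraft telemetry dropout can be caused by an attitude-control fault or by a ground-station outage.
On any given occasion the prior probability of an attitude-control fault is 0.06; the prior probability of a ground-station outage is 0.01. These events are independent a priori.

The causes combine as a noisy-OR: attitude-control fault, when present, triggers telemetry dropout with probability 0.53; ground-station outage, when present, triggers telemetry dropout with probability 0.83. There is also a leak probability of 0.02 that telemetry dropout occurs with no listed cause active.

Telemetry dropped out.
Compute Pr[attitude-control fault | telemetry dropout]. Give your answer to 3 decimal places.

Under noisy-OR, P(telemetry dropout | causes) = 1 − (1−0.02)·∏(1−qᵢ) over the active causes.
Sum P(telemetry dropout|·) weighted by the priors over the 4 (attitude-control fault, ground-station outage) configurations:
  P(telemetry dropout) = 0.02×0.94×0.99 + 0.8334×0.94×0.01 + 0.5394×0.06×0.99 + 0.921698×0.06×0.01
        = 0.018612 + 0.007834 + 0.032040 + 0.000553 = 0.059039
Keeping only the attitude-control fault-present terms gives 0.032593, so
  P(attitude-control fault | telemetry dropout) = 0.032593 / 0.059039 ≈ 0.552

Pr[attitude-control fault | telemetry dropout] ≈ 0.552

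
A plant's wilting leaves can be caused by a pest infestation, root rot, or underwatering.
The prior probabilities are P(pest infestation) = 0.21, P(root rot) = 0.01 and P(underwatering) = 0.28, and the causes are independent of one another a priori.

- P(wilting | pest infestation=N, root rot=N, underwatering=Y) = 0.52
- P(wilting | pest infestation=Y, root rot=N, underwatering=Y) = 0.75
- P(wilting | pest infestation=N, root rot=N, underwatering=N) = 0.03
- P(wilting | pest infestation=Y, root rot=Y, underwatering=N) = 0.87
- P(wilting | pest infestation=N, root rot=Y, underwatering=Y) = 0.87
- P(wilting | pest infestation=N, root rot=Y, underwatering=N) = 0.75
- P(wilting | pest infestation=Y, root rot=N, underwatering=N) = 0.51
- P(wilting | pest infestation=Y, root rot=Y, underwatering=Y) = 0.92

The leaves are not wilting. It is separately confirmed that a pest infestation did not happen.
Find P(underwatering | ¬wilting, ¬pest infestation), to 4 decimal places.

For the numerator, keep only underwatering=true terms: 0.133056 + 0.000364 = 0.133420
Denominator P(¬wilting | ¬pest infestation): 0.97*0.99*0.72 + 0.48*0.99*0.28 + 0.25*0.01*0.72 + 0.13*0.01*0.28 = 0.826636
P(underwatering | ¬wilting, ¬pest infestation) = 0.133420/0.826636 ≈ 0.1614

P(underwatering | ¬wilting, ¬pest infestation) ≈ 0.1614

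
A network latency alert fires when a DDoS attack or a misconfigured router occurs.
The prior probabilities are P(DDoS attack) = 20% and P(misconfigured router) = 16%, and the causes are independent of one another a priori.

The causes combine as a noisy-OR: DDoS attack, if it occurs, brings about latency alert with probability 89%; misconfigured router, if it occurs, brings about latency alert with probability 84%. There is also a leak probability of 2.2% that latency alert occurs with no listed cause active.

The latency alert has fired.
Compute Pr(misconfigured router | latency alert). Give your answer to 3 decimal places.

Under noisy-OR, P(latency alert | causes) = 1 − (1−0.022)·∏(1−qᵢ) over the active causes.
P(latency alert) = 0.022×0.8×0.84 + 0.84352×0.8×0.16 + 0.89242×0.2×0.84 + 0.982787×0.2×0.16 = 0.014784 + 0.107971 + 0.149927 + 0.031449 = 0.304131
Restricting to configurations with misconfigured router present: 0.107971 + 0.031449 = 0.139420.
So P(misconfigured router | latency alert) = 0.139420/0.304131 ≈ 0.458.

Pr(misconfigured router | latency alert) ≈ 0.458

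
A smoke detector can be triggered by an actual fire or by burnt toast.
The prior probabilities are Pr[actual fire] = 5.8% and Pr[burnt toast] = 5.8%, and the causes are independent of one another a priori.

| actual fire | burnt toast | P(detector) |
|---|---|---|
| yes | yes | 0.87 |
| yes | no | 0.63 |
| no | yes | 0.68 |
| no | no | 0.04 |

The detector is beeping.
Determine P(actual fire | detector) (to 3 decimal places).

P(detector) = 0.04*0.942*0.942 + 0.68*0.942*0.058 + 0.63*0.058*0.942 + 0.87*0.058*0.058 = 0.035495 + 0.037152 + 0.034421 + 0.002927 = 0.109995
Of this, 0.037348 comes from 0.034421 + 0.002927 (the actual fire=true cases).
Hence the posterior is 0.037348/0.109995 ≈ 0.340.

P(actual fire | detector) ≈ 0.340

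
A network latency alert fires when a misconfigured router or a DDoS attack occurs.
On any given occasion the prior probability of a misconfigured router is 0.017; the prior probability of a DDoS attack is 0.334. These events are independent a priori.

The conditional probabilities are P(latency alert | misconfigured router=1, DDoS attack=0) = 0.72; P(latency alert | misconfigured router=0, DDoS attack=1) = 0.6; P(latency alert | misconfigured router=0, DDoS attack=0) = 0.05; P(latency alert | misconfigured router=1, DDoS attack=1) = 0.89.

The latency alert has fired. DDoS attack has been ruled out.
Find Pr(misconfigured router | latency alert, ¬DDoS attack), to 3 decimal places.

Pr(misconfigured router | latency alert, ¬DDoS attack) ≈ 0.199

Numerator (weight on configurations with misconfigured router): 0.72×0.017 = 0.012240
Denominator P(latency alert | ¬DDoS attack): 0.05×0.983 + 0.72×0.017 = 0.061390
P(misconfigured router | latency alert, ¬DDoS attack) = 0.012240/0.061390 ≈ 0.199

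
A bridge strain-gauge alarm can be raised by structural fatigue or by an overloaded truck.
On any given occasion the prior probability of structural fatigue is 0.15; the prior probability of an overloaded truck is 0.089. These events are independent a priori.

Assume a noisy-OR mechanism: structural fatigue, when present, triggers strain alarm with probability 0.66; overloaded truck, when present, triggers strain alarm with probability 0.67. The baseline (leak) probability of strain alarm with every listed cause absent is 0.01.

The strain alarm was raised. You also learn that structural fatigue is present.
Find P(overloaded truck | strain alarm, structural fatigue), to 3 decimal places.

Under noisy-OR, P(strain alarm | causes) = 1 − (1−0.01)·∏(1−qᵢ) over the active causes.
P(strain alarm | structural fatigue) = 0.6634·0.911 + 0.888922·0.089 = 0.604357 + 0.079114 = 0.683471
Of this, 0.079114 comes from 0.888922·0.089 (the overloaded truck=true cases).
Hence the posterior is 0.079114/0.683471 ≈ 0.116.

P(overloaded truck | strain alarm, structural fatigue) ≈ 0.116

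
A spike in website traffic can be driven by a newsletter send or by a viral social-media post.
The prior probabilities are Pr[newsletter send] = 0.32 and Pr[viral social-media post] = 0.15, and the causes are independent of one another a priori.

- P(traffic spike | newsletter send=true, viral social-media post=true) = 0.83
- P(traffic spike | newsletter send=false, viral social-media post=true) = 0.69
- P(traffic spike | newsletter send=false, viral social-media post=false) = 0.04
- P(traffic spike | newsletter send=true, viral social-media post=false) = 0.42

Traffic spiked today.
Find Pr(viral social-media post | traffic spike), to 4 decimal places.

Pr(viral social-media post | traffic spike) ≈ 0.4452

P(traffic spike) = 0.04×0.68×0.85 + 0.69×0.68×0.15 + 0.42×0.32×0.85 + 0.83×0.32×0.15 = 0.023120 + 0.070380 + 0.114240 + 0.039840 = 0.247580
Of this, 0.110220 comes from 0.070380 + 0.039840 (the viral social-media post=true cases).
So P(viral social-media post | traffic spike) = 0.110220/0.247580 ≈ 0.4452.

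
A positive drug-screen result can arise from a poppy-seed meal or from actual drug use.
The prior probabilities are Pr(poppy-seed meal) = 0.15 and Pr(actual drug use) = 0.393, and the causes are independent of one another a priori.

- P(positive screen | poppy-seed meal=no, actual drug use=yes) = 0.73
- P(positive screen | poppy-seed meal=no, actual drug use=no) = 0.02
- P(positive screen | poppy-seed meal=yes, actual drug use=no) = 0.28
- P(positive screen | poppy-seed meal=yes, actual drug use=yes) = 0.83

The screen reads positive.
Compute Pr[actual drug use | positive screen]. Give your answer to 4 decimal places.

Pr[actual drug use | positive screen] ≈ 0.8910

By total probability over the 4 (poppy-seed meal, actual drug use) configurations:
  P(positive screen) = 0.02·0.85·0.607 + 0.73·0.85·0.393 + 0.28·0.15·0.607 + 0.83·0.15·0.393
        = 0.010319 + 0.243856 + 0.025494 + 0.048928 = 0.328597
The terms with actual drug use present sum to 0.292784, so
  P(actual drug use | positive screen) = 0.292784 / 0.328597 ≈ 0.8910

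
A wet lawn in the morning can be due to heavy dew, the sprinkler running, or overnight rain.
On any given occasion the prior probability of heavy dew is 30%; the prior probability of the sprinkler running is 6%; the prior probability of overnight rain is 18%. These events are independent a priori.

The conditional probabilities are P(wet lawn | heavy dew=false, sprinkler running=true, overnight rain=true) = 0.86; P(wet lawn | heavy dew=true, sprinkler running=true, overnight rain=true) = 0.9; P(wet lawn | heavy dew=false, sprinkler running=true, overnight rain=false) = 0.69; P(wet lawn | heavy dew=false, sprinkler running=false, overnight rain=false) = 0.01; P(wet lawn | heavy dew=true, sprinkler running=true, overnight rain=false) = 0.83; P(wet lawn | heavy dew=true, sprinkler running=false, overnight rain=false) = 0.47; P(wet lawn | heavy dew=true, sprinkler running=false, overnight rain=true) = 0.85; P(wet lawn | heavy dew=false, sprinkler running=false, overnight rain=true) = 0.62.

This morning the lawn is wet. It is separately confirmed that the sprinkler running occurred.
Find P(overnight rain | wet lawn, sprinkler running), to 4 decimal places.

Enumerate the 4 (heavy dew, overnight rain) configurations and weight by the priors:
  P(wet lawn | sprinkler running) = 0.69*0.7*0.82 + 0.86*0.7*0.18 + 0.83*0.3*0.82 + 0.9*0.3*0.18
        = 0.396060 + 0.108360 + 0.204180 + 0.048600 = 0.757200
Configurations with overnight rain contribute 0.156960, so
  P(overnight rain | wet lawn, sprinkler running) = 0.156960 / 0.757200 ≈ 0.2073

P(overnight rain | wet lawn, sprinkler running) ≈ 0.2073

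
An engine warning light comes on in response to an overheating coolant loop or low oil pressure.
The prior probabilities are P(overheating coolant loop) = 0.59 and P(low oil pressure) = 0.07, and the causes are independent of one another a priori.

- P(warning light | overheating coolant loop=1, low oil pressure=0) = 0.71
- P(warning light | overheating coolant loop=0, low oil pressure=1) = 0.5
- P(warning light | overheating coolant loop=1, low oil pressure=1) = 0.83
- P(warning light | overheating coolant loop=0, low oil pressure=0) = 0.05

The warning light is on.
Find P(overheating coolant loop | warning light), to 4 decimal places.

For the numerator, keep only overheating coolant loop=true terms: 0.389577 + 0.034279 = 0.423856
Denominator P(warning light): 0.05×0.41×0.93 + 0.5×0.41×0.07 + 0.71×0.59×0.93 + 0.83×0.59×0.07 = 0.457271
Posterior = 0.423856 / 0.457271 ≈ 0.9269

P(overheating coolant loop | warning light) ≈ 0.9269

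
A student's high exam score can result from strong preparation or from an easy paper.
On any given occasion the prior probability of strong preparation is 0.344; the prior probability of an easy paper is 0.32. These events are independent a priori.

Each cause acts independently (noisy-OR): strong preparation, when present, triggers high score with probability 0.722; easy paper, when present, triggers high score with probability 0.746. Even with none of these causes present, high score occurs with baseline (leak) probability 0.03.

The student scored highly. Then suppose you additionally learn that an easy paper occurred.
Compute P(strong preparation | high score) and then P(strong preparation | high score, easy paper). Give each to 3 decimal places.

Under noisy-OR, P(high score | causes) = 1 − (1−0.03)·∏(1−qᵢ) over the active causes.
Enumerate the 4 (strong preparation, easy paper) configurations and weight by the priors:
  P(high score) = 0.03×0.656×0.68 + 0.75362×0.656×0.32 + 0.73034×0.344×0.68 + 0.931506×0.344×0.32
        = 0.013382 + 0.158200 + 0.170841 + 0.102540 = 0.444963
The terms with strong preparation present sum to 0.273381, so
  P(strong preparation | high score) = 0.273381 / 0.444963 ≈ 0.614

Now condition on the additional information:
Enumerate both values of strong preparation and weight by the priors:
  P(high score | easy paper) = 0.75362×0.656 + 0.931506×0.344
        = 0.494375 + 0.320438 = 0.814813
The terms with strong preparation present sum to 0.320438, so
  P(strong preparation | high score, easy paper) = 0.320438 / 0.814813 ≈ 0.393
Conditioning on easy paper lowers the posterior on strong preparation: the classic explaining-away effect in a common-effect structure.

P(strong preparation | high score) ≈ 0.614; P(strong preparation | high score, easy paper) ≈ 0.393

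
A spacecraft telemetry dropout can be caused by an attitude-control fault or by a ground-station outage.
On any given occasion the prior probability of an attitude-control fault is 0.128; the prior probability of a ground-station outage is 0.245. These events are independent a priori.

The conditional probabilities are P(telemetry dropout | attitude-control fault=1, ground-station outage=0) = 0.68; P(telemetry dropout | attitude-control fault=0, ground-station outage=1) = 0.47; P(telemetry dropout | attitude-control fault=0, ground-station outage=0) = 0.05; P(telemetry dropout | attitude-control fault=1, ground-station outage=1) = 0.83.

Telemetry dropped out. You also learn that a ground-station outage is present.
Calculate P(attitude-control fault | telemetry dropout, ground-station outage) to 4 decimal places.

P(telemetry dropout | ground-station outage) = 0.47·0.872 + 0.83·0.128 = 0.409840 + 0.106240 = 0.516080
Restricting to configurations with attitude-control fault present: 0.83·0.128 = 0.106240.
P(attitude-control fault | telemetry dropout, ground-station outage) = 0.106240 / 0.516080 ≈ 0.2059

P(attitude-control fault | telemetry dropout, ground-station outage) ≈ 0.2059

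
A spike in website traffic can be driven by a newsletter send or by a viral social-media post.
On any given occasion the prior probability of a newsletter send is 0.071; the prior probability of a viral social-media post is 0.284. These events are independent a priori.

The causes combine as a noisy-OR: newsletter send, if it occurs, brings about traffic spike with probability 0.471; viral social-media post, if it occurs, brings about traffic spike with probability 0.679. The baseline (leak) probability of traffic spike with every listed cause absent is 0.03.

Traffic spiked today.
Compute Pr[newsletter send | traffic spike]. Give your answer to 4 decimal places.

Pr[newsletter send | traffic spike] ≈ 0.1710

Under noisy-OR, P(traffic spike | causes) = 1 − (1−0.03)·∏(1−qᵢ) over the active causes.
P(traffic spike) = 0.03·0.929·0.716 + 0.68863·0.929·0.284 + 0.48687·0.071·0.716 + 0.835285·0.071·0.284 = 0.019955 + 0.181685 + 0.024751 + 0.016843 = 0.243234
Restricting to configurations with newsletter send present: 0.024751 + 0.016843 = 0.041594.
So P(newsletter send | traffic spike) = 0.041594/0.243234 ≈ 0.1710.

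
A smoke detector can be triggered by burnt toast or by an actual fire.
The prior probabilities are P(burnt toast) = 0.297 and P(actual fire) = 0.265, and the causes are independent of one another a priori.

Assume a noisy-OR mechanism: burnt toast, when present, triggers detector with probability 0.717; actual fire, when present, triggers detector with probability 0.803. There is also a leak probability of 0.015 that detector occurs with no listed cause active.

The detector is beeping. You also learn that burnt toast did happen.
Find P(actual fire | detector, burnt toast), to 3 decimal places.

Under noisy-OR, P(detector | causes) = 1 − (1−0.015)·∏(1−qᵢ) over the active causes.
P(detector | burnt toast) = 0.721245*0.735 + 0.945085*0.265 = 0.530115 + 0.250448 = 0.780563
Restricting to configurations with actual fire present: 0.945085*0.265 = 0.250448.
So P(actual fire | detector, burnt toast) = 0.250448/0.780563 ≈ 0.321.

P(actual fire | detector, burnt toast) ≈ 0.321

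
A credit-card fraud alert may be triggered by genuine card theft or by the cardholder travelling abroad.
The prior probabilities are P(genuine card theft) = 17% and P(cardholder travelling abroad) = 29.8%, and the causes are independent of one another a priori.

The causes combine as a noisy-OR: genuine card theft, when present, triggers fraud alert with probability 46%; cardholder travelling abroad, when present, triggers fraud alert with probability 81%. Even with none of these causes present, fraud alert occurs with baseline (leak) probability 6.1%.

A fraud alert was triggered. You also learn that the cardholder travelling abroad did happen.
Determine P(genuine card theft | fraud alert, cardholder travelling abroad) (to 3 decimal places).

P(genuine card theft | fraud alert, cardholder travelling abroad) ≈ 0.184

Under noisy-OR, P(fraud alert | causes) = 1 − (1−0.061)·∏(1−qᵢ) over the active causes.
Weight on genuine card theft=true, given the evidence: 0.903659*0.17 = 0.153622
Denominator P(fraud alert | cardholder travelling abroad): 0.82159*0.83 + 0.903659*0.17 = 0.835542
Posterior = 0.153622 / 0.835542 ≈ 0.184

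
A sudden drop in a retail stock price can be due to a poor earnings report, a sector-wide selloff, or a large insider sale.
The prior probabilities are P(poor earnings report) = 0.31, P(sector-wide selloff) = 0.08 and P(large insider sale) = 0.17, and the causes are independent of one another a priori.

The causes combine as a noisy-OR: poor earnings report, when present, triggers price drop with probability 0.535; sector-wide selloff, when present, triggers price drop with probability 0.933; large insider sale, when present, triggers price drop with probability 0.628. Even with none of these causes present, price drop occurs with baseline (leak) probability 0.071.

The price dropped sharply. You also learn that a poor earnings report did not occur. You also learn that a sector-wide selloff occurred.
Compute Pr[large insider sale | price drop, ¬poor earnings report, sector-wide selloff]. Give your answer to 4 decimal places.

Pr[large insider sale | price drop, ¬poor earnings report, sector-wide selloff] ≈ 0.1758

Under noisy-OR, P(price drop | causes) = 1 − (1−0.071)·∏(1−qᵢ) over the active causes.
For the numerator, keep only large insider sale=true terms: 0.976846·0.17 = 0.166064
Denominator P(price drop | ¬poor earnings report, sector-wide selloff): 0.937757·0.83 + 0.976846·0.17 = 0.944402
P(large insider sale | price drop, ¬poor earnings report, sector-wide selloff) = 0.166064/0.944402 ≈ 0.1758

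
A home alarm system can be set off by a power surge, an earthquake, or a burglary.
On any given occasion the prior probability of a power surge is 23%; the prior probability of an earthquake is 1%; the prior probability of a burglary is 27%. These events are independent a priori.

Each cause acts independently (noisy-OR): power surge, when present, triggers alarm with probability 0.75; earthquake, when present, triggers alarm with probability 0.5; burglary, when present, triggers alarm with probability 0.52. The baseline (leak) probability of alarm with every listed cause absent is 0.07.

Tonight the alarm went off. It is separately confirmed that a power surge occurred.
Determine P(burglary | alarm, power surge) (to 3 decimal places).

P(burglary | alarm, power surge) ≈ 0.300

Under noisy-OR, P(alarm | causes) = 1 − (1−0.07)·∏(1−qᵢ) over the active causes.
Sum P(alarm|·) weighted by the priors over the 4 (earthquake, burglary) configurations:
  P(alarm | power surge) = 0.7675·0.99·0.73 + 0.8884·0.99·0.27 + 0.88375·0.01·0.73 + 0.9442·0.01·0.27
        = 0.554672 + 0.237469 + 0.006451 + 0.002549 = 0.801141
Configurations with burglary contribute 0.240018, so
  P(burglary | alarm, power surge) = 0.240018 / 0.801141 ≈ 0.300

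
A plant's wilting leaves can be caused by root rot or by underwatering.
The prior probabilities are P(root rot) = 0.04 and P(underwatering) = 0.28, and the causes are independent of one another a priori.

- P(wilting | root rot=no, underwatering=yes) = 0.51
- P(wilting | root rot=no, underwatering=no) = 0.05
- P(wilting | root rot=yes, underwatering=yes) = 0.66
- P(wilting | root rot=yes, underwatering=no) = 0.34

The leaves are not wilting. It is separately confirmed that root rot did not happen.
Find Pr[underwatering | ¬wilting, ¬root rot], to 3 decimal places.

Weight on underwatering=true, given the evidence: 0.49·0.28 = 0.137200
The normalizing constant is 0.95·0.72 + 0.49·0.28 = 0.821200
Posterior = 0.137200 / 0.821200 ≈ 0.167

Pr[underwatering | ¬wilting, ¬root rot] ≈ 0.167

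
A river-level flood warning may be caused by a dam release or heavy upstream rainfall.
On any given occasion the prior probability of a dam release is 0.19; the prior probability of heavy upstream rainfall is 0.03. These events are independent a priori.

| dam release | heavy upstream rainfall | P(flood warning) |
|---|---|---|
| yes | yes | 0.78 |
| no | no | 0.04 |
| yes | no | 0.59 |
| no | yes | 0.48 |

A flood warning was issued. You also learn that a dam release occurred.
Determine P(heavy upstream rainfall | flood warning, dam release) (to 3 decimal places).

P(heavy upstream rainfall | flood warning, dam release) ≈ 0.039

Numerator (weight on configurations with heavy upstream rainfall): 0.78·0.03 = 0.023400
Normalizer over all consistent configurations: 0.59·0.97 + 0.78·0.03 = 0.595700
P(heavy upstream rainfall | flood warning, dam release) = 0.023400/0.595700 ≈ 0.039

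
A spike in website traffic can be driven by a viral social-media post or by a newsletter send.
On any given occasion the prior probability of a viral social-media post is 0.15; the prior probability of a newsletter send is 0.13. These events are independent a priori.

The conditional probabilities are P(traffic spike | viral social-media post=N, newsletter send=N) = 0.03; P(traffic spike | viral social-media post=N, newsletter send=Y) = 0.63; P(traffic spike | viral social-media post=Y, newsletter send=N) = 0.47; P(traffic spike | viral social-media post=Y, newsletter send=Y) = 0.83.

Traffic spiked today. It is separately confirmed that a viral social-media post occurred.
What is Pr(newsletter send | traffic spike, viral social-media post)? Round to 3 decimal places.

Pr(newsletter send | traffic spike, viral social-media post) ≈ 0.209

P(traffic spike | viral social-media post) = 0.47*0.87 + 0.83*0.13 = 0.408900 + 0.107900 = 0.516800
Restricting to configurations with newsletter send present: 0.83*0.13 = 0.107900.
So P(newsletter send | traffic spike, viral social-media post) = 0.107900/0.516800 ≈ 0.209.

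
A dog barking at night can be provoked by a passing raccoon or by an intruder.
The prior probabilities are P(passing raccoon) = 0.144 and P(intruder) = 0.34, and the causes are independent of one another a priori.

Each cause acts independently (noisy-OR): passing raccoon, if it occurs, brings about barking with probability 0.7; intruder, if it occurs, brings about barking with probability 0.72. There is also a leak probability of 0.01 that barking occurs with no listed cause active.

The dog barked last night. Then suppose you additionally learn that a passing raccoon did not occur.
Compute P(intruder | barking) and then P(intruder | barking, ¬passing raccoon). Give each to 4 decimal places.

P(intruder | barking) ≈ 0.7789; P(intruder | barking, ¬passing raccoon) ≈ 0.9738

Under noisy-OR, P(barking | causes) = 1 − (1−0.01)·∏(1−qᵢ) over the active causes.
For the numerator, keep only intruder=true terms: 0.210364 + 0.044888 = 0.255252
Normalizer over all consistent configurations: 0.01×0.856×0.66 + 0.7228×0.856×0.34 + 0.703×0.144×0.66 + 0.91684×0.144×0.34 = 0.327715
P(intruder | barking) = 0.255252/0.327715 ≈ 0.7789

Now condition on the additional information:
P(barking | ¬passing raccoon) = 0.01*0.66 + 0.7228*0.34 = 0.006600 + 0.245752 = 0.252352
Of this, 0.245752 comes from 0.7228*0.34 (the intruder=true cases).
P(intruder | barking, ¬passing raccoon) = 0.245752 / 0.252352 ≈ 0.9738
With passing raccoon excluded, intruder must carry more of the explanatory weight for the barking.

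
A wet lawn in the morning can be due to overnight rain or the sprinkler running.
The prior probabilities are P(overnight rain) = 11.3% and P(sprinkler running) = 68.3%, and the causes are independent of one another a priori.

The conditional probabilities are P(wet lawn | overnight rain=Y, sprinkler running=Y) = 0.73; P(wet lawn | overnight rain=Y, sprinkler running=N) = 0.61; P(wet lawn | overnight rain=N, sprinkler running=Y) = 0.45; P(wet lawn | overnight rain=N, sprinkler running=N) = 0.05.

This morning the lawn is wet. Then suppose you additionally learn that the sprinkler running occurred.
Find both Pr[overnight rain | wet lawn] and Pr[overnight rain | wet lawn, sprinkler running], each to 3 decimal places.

By total probability over the 4 (overnight rain, sprinkler running) configurations:
  P(wet lawn) = 0.05×0.887×0.317 + 0.45×0.887×0.683 + 0.61×0.113×0.317 + 0.73×0.113×0.683
        = 0.014059 + 0.272619 + 0.021851 + 0.056341 = 0.364870
Configurations with overnight rain contribute 0.078192, so
  P(overnight rain | wet lawn) = 0.078192 / 0.364870 ≈ 0.214

Now condition on the additional information:
Weight on overnight rain=true, given the evidence: 0.73×0.113 = 0.082490
Normalizer over all consistent configurations: 0.45×0.887 + 0.73×0.113 = 0.481640
Posterior = 0.082490 / 0.481640 ≈ 0.171

Pr[overnight rain | wet lawn] ≈ 0.214; Pr[overnight rain | wet lawn, sprinkler running] ≈ 0.171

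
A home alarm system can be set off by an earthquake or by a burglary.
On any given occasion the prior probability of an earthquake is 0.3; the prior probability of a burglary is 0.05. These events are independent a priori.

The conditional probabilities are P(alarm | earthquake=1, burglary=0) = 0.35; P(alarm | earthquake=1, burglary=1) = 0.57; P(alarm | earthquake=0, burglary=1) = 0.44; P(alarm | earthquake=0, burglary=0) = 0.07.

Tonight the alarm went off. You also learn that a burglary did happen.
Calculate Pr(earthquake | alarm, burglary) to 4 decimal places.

Pr(earthquake | alarm, burglary) ≈ 0.3570

For the numerator, keep only earthquake=true terms: 0.57×0.3 = 0.171000
Normalizer over all consistent configurations: 0.44×0.7 + 0.57×0.3 = 0.479000
P(earthquake | alarm, burglary) = 0.171000/0.479000 ≈ 0.3570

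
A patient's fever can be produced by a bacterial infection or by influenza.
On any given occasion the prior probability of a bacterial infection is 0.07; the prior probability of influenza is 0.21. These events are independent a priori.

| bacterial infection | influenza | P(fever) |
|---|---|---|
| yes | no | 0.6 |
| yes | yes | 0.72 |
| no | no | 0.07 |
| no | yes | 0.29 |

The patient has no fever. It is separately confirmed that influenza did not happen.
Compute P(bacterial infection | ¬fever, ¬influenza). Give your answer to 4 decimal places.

P(bacterial infection | ¬fever, ¬influenza) ≈ 0.0314

For the numerator, keep only bacterial infection=true terms: 0.4×0.07 = 0.028000
The normalizing constant is 0.93×0.93 + 0.4×0.07 = 0.892900
Posterior = 0.028000 / 0.892900 ≈ 0.0314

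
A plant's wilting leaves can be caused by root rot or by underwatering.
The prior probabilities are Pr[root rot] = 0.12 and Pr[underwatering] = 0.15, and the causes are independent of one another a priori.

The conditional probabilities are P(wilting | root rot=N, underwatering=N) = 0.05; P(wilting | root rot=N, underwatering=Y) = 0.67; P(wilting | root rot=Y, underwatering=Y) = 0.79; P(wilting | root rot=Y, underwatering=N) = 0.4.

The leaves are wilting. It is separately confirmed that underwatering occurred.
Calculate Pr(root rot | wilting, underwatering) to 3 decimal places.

Enumerate both values of root rot and weight by the priors:
  P(wilting | underwatering) = 0.67*0.88 + 0.79*0.12
        = 0.589600 + 0.094800 = 0.684400
The terms with root rot present sum to 0.094800, so
  P(root rot | wilting, underwatering) = 0.094800 / 0.684400 ≈ 0.139

Pr(root rot | wilting, underwatering) ≈ 0.139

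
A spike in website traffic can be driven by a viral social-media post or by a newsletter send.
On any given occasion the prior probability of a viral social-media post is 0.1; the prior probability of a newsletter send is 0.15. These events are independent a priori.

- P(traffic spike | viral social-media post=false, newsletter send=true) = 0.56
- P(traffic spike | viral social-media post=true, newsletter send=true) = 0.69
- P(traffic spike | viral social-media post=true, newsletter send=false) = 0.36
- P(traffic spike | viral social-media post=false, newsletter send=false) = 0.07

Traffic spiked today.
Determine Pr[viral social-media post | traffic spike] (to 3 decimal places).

By total probability over the 4 (viral social-media post, newsletter send) configurations:
  P(traffic spike) = 0.07×0.9×0.85 + 0.56×0.9×0.15 + 0.36×0.1×0.85 + 0.69×0.1×0.15
        = 0.053550 + 0.075600 + 0.030600 + 0.010350 = 0.170100
The terms with viral social-media post present sum to 0.040950, so
  P(viral social-media post | traffic spike) = 0.040950 / 0.170100 ≈ 0.241

Pr[viral social-media post | traffic spike] ≈ 0.241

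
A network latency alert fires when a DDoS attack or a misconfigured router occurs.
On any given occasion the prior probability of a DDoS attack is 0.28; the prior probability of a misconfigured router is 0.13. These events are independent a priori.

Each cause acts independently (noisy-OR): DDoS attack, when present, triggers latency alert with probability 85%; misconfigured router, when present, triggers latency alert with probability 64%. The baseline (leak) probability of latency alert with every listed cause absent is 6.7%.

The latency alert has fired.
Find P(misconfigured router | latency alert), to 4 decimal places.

P(misconfigured router | latency alert) ≈ 0.2778

Under noisy-OR, P(latency alert | causes) = 1 − (1−0.067)·∏(1−qᵢ) over the active causes.
P(latency alert) = 0.067·0.72·0.87 + 0.66412·0.72·0.13 + 0.86005·0.28·0.87 + 0.949618·0.28·0.13 = 0.041969 + 0.062162 + 0.209508 + 0.034566 = 0.348205
Restricting to configurations with misconfigured router present: 0.062162 + 0.034566 = 0.096728.
So P(misconfigured router | latency alert) = 0.096728/0.348205 ≈ 0.2778.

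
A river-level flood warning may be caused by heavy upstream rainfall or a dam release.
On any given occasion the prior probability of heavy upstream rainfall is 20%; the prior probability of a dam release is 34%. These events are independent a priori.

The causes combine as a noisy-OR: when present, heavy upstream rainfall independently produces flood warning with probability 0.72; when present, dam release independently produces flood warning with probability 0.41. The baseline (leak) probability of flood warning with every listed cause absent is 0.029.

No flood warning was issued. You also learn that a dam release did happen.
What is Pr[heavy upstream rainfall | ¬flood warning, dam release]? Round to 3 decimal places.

Under noisy-OR, P(flood warning | causes) = 1 − (1−0.029)·∏(1−qᵢ) over the active causes.
Enumerate both values of heavy upstream rainfall and weight by the priors:
  P(¬flood warning | dam release) = 0.57289·0.8 + 0.160409·0.2
        = 0.458312 + 0.032082 = 0.490394
Configurations with heavy upstream rainfall contribute 0.032082, so
  P(heavy upstream rainfall | ¬flood warning, dam release) = 0.032082 / 0.490394 ≈ 0.065

Pr[heavy upstream rainfall | ¬flood warning, dam release] ≈ 0.065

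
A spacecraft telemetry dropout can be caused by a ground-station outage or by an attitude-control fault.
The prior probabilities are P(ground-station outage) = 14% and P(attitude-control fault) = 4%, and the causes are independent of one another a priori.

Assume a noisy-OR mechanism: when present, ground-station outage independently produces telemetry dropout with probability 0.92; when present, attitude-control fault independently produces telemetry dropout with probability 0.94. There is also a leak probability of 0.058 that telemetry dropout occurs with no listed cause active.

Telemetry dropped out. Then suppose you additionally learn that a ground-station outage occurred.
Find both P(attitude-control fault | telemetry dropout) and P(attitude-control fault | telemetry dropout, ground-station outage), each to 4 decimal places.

P(attitude-control fault | telemetry dropout) ≈ 0.1809; P(attitude-control fault | telemetry dropout, ground-station outage) ≈ 0.0429

Under noisy-OR, P(telemetry dropout | causes) = 1 − (1−0.058)·∏(1−qᵢ) over the active causes.
Weight on attitude-control fault=true, given the evidence: 0.032456 + 0.005575 = 0.038031
The normalizing constant is 0.058*0.86*0.96 + 0.94348*0.86*0.04 + 0.92464*0.14*0.96 + 0.995478*0.14*0.04 = 0.210188
P(attitude-control fault | telemetry dropout) = 0.038031/0.210188 ≈ 0.1809

With the extra evidence:
Sum P(telemetry dropout|·) weighted by the priors over both values of attitude-control fault:
  P(telemetry dropout | ground-station outage) = 0.92464*0.96 + 0.995478*0.04
        = 0.887654 + 0.039819 = 0.927473
The terms with attitude-control fault present sum to 0.039819, so
  P(attitude-control fault | telemetry dropout, ground-station outage) = 0.039819 / 0.927473 ≈ 0.0429
The drop from 0.1809 to 0.0429 is the explaining-away (discounting) effect.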